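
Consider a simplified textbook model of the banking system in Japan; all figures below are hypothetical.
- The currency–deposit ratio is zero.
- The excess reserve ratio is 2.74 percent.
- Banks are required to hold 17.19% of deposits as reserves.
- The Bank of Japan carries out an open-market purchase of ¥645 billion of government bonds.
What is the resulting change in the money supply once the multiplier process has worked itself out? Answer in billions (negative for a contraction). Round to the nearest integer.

The money multiplier is m = 1 / (rr + e) = 1 / (0.1719 + 0.0274) ≈ 5.0176.
The purchase adds 645 billion of base, so ΔM = m × ΔMB = 5.0176 × (+645) = 3236.352 billion.

¥3236 billion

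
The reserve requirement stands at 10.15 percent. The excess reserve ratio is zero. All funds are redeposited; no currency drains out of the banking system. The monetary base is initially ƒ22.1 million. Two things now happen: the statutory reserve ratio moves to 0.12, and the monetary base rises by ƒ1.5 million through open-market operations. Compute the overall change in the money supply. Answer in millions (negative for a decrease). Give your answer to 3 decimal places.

Before: m₁ = 1 / (0.1015) ≈ 9.852217, MB₁ = 22.1, so M₁ = 9.852217 × 22.1 ≈ 217.734 million.
After: m₂ = 1 / (0.12) ≈ 8.333333, MB₂ = 22.1 + 1.5 = 23.6, so M₂ = 8.333333 × 23.6 ≈ 196.6667 million.
ΔM = M₂ − M₁ = 196.6667 − 217.734 = -21.0673 million.

-21.067 million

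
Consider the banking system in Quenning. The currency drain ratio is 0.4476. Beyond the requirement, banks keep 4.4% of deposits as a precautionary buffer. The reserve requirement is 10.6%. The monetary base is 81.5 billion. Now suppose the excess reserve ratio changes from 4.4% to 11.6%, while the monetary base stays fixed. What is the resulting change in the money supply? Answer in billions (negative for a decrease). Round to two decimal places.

-21.23 billion

Initially m₁ = (1 + 0.4476) / (0.106 + 0.044 + 0.4476) ≈ 2.42236, so M₁ = 2.42236 × 81.5 ≈ 197.4223 billion.
After the change m₂ = (1 + 0.4476) / (0.106 + 0.116 + 0.4476) ≈ 2.16189, so M₂ = 2.16189 × 81.5 ≈ 176.194 billion.
ΔM = M₂ − M₁ = 176.194 − 197.4223 = -21.2283 billion.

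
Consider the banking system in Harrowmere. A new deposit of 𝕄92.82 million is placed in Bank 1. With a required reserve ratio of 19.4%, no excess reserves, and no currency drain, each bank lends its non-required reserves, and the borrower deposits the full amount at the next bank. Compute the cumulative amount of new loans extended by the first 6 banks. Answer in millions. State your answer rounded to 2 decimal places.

Bank i lends (1 − rr)^i of the original deposit: Bank 1 lends 92.82·0.8060 ≈ 74.8129, Bank 2 lends 92.82·0.8060² ≈ 60.2992, and so on.
Summing a geometric series: total = 92.82·[0.8060·(1 − 0.8060^6) / (1 − 0.8060)] ≈ 279.9068 million.

𝕄279.91 million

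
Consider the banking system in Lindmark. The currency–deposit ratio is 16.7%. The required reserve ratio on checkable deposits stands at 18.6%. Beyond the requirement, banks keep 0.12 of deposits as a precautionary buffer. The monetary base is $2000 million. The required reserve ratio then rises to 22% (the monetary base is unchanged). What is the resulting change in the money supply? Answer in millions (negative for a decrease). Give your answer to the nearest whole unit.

Initially m₁ = (1 + 0.167) / (0.186 + 0.12 + 0.167) ≈ 2.46723, so M₁ = 2.46723 × 2000 = 4934.46 million.
After the change m₂ = (1 + 0.167) / (0.22 + 0.12 + 0.167) ≈ 2.30178, so M₂ = 2.30178 × 2000 = 4603.56 million.
ΔM = M₂ − M₁ = 4603.56 − 4934.46 = -330.9 million.

-331 million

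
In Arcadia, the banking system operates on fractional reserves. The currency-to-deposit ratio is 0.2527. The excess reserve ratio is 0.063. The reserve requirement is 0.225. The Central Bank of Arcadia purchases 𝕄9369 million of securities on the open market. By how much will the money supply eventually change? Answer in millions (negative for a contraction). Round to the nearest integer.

𝕄21706 million

The money multiplier is m = (1 + c) / (rr + e + c) = (1 + 0.2527) / (0.225 + 0.063 + 0.2527) ≈ 2.31681.
The purchase adds 9369 million of base, so ΔM = m × ΔMB = 2.31681 × (+9369) ≈ 21706.1929 million.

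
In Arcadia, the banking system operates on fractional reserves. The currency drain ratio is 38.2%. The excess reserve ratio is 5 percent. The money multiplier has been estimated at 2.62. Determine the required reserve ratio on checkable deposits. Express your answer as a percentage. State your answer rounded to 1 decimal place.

9.5%

Using m = 2.62. Since m = (1 + c)/(c + rr + e), the denominator satisfies c + rr + e = (1 + c)/m = (1 + 0.382) / 2.62 ≈ 0.527481.
With c = 0.382 and e = 0.05, the required reserve ratio on checkable deposits is 0.527481 − 0.382 − 0.05 = 0.095481.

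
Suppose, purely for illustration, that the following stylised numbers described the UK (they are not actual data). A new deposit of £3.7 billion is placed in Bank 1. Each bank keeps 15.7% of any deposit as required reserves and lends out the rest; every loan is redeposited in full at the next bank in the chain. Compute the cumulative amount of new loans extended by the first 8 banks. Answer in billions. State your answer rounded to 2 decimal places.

Bank i lends (1 − rr)^i of the original deposit: Bank 1 lends 3.7·0.8430 = 3.1191, Bank 2 lends 3.7·0.8430² ≈ 2.6294, and so on.
Summing a geometric series: total = 3.7·[0.8430·(1 − 0.8430^8) / (1 − 0.8430)] ≈ 14.7999 billion.

£14.80 billion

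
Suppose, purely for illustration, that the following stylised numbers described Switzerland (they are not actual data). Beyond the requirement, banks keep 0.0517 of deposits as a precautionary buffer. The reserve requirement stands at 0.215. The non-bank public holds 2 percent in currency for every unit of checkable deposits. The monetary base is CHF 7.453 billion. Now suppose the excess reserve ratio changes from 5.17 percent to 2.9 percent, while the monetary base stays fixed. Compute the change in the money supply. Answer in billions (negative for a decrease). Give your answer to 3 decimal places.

CHF 2.280 billion

Initially m₁ = (1 + 0.02) / (0.215 + 0.0517 + 0.02) ≈ 3.55773, so M₁ = 3.55773 × 7.453 ≈ 26.5158 billion.
After the change m₂ = (1 + 0.02) / (0.215 + 0.029 + 0.02) ≈ 3.86364, so M₂ = 3.86364 × 7.453 ≈ 28.7957 billion.
ΔM = M₂ − M₁ = 28.7957 − 26.5158 = 2.2799 billion.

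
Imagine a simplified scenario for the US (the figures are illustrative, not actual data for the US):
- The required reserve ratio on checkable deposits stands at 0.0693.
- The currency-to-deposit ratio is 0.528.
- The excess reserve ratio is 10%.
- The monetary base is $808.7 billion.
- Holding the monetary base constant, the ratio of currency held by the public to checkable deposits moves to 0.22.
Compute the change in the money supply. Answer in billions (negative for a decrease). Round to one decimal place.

Initially m₁ = (1 + 0.528) / (0.0693 + 0.1 + 0.528) ≈ 2.19131, so M₁ = 2.19131 × 808.7 ≈ 1772.1124 billion.
After the change m₂ = (1 + 0.22) / (0.0693 + 0.1 + 0.22) ≈ 3.13383, so M₂ = 3.13383 × 808.7 ≈ 2534.3283 billion.
ΔM = M₂ − M₁ = 2534.3283 − 1772.1124 = 762.2159 billion.

$762.2 billion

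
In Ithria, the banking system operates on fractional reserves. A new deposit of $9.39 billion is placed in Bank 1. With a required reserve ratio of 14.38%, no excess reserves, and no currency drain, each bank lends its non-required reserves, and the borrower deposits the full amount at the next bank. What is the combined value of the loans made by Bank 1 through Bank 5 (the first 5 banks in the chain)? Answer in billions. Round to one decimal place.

$30.2 billion

Bank i lends (1 − rr)^i of the original deposit: Bank 1 lends 9.39·0.8562 ≈ 8.0397, Bank 2 lends 9.39·0.8562² ≈ 6.8836, and so on.
Summing a geometric series: total = 9.39·[0.8562·(1 − 0.8562^5) / (1 − 0.8562)] ≈ 30.1839 billion.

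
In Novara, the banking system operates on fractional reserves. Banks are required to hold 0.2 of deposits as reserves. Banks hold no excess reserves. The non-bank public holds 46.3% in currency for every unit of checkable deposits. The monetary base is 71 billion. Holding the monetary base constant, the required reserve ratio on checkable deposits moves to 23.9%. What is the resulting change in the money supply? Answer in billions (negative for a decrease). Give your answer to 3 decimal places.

Initially m₁ = (1 + 0.463) / (0.2 + 0.463) ≈ 2.206637, so M₁ = 2.206637 × 71 ≈ 156.6712 billion.
After the change m₂ = (1 + 0.463) / (0.239 + 0.463) ≈ 2.084046, so M₂ = 2.084046 × 71 ≈ 147.9673 billion.
ΔM = M₂ − M₁ = 147.9673 − 156.6712 = -8.7039 billion.

-8.704 billion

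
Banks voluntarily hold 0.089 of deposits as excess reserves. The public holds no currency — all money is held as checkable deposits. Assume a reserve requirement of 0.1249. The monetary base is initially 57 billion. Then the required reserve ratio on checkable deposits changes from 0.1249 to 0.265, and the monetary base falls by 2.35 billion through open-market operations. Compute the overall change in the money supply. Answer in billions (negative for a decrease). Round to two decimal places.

-112.10 billion

Before: m₁ = 1 / (0.1249 + 0.089) ≈ 4.67508, MB₁ = 57, so M₁ = 4.67508 × 57 ≈ 266.4796 billion.
After: m₂ = 1 / (0.265 + 0.089) ≈ 2.82486, MB₂ = 57 − 2.35 = 54.65, so M₂ = 2.82486 × 54.65 ≈ 154.3786 billion.
ΔM = M₂ − M₁ = 154.3786 − 266.4796 = -112.101 billion.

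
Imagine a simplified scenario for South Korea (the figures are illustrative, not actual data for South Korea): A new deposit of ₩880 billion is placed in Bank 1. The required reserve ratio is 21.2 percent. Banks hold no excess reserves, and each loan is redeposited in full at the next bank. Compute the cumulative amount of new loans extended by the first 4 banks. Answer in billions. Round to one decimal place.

₩2009.8 billion

Bank i lends (1 − rr)^i of the original deposit: Bank 1 lends 880·0.7880 = 693.4400, Bank 2 lends 880·0.7880² ≈ 546.4307, and so on.
Summing a geometric series: total = 880·[0.7880·(1 − 0.7880^4) / (1 − 0.7880)] ≈ 2009.7610 billion.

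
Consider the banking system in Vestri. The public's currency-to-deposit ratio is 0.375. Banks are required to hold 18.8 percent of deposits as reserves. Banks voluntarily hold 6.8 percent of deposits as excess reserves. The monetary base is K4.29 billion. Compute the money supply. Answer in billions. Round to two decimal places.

The money multiplier is m = (1 + c) / (rr + e + c) = (1 + 0.375) / (0.188 + 0.068 + 0.375) ≈ 2.1791.
So M = m × MB = 2.1791 × 4.29 ≈ 9.3483 billion.

K9.35 billion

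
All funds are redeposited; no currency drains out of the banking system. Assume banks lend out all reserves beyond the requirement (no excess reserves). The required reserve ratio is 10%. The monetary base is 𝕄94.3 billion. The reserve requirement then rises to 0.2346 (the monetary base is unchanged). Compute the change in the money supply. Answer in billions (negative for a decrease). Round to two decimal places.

-541.04 billion

Initially m₁ = 1 / (0.1) = 10, so M₁ = 10 × 94.3 = 943 billion.
After the change m₂ = 1 / (0.2346) ≈ 4.26257, so M₂ = 4.26257 × 94.3 ≈ 401.9604 billion.
ΔM = M₂ − M₁ = 401.9604 − 943 = -541.0396 billion.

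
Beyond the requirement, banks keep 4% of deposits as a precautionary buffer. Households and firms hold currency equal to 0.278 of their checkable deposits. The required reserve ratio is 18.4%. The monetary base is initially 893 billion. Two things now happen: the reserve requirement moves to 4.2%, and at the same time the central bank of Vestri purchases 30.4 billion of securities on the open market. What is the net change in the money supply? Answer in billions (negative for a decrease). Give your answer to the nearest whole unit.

Before: m₁ = (1 + 0.278) / (0.184 + 0.04 + 0.278) ≈ 2.5458, MB₁ = 893, so M₁ = 2.5458 × 893 = 2273.3994 billion.
After: m₂ = (1 + 0.278) / (0.042 + 0.04 + 0.278) = 3.55, MB₂ = 893 + 30.4 = 923.4, so M₂ = 3.55 × 923.4 = 3278.07 billion.
ΔM = M₂ − M₁ = 3278.07 − 2273.3994 = 1004.6706 billion.

1005 billion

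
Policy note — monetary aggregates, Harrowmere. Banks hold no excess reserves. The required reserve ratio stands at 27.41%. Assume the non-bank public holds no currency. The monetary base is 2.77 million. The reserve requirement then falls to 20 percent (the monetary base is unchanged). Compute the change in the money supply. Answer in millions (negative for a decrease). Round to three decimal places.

3.744 million

Initially m₁ = 1 / (0.2741) ≈ 3.64830, so M₁ = 3.64830 × 2.77 ≈ 10.1058 million.
After the change m₂ = 1 / (0.2) = 5, so M₂ = 5 × 2.77 = 13.85 million.
ΔM = M₂ − M₁ = 13.85 − 10.1058 = 3.7442 million.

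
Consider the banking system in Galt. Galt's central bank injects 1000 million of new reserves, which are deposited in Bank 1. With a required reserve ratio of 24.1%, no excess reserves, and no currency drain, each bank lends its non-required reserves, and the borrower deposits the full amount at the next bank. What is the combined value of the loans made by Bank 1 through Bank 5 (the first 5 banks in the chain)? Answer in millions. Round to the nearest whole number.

2356 million

Bank i lends (1 − rr)^i of the original deposit: Bank 1 lends 1000·0.7590 = 759.0000, Bank 2 lends 1000·0.7590² = 576.0810, and so on.
Summing a geometric series: total = 1000·[0.7590·(1 − 0.7590^5) / (1 − 0.7590)] ≈ 2356.0846 million.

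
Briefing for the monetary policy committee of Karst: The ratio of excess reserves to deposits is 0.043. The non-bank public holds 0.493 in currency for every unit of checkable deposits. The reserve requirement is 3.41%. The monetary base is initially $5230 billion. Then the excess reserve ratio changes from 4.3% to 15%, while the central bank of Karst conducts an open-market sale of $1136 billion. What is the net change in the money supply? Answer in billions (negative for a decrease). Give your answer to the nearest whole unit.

-4669 billion

Before: m₁ = (1 + 0.493) / (0.0341 + 0.043 + 0.493) ≈ 2.61884, MB₁ = 5230, so M₁ = 2.61884 × 5230 = 13696.5332 billion.
After: m₂ = (1 + 0.493) / (0.0341 + 0.15 + 0.493) ≈ 2.20499, MB₂ = 5230 − 1136 = 4094, so M₂ = 2.20499 × 4094 ≈ 9027.2291 billion.
ΔM = M₂ − M₁ = 9027.2291 − 13696.5332 = -4669.3041 billion.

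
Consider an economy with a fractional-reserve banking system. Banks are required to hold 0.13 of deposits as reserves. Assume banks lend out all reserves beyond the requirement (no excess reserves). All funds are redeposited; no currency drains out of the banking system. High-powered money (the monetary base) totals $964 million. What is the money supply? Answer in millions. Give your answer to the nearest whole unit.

$7415 million

With no currency drain or excess reserves, the money multiplier is m = 1/rr = 1/0.13 ≈ 7.6923.
Money supply M = m × MB = 7.6923 × 964 = 7415.3772 million.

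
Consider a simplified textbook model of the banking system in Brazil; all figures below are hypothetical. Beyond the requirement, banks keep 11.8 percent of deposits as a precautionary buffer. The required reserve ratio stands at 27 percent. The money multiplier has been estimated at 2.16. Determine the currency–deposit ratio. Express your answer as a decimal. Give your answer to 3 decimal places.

Using m = 2.16. From m = (1 + c)/(c + rr + e), rearranging gives 1 + c = m·(c + rr + e), so c·(1 − m) = m·(rr + e) − 1.
Hence c = [m·(rr + e) − 1]/(1 − m) = [2.16 × (0.27 + 0.118) − 1] / (1 − 2.16) ≈ 0.139586.

0.140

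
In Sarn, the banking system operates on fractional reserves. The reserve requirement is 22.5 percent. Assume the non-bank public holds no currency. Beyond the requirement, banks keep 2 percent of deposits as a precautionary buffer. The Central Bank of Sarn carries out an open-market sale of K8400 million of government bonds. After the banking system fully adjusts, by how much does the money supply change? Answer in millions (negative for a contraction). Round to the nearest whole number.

The money multiplier is m = 1 / (rr + e) = 1 / (0.225 + 0.02) ≈ 4.08163.
The sale removes 8400 million of base, so ΔM = m × ΔMB = 4.08163 × (−8400) = -34285.692 million.

-34286 million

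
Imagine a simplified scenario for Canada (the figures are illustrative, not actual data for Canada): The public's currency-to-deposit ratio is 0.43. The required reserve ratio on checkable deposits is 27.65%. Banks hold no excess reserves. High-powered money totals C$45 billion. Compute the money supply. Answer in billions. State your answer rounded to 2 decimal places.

The money multiplier is m = (1 + c) / (rr + c) = (1 + 0.43) / (0.2765 + 0.43) ≈ 2.02406.
So M = m × MB = 2.02406 × 45 = 91.0827 billion.

C$91.08 billion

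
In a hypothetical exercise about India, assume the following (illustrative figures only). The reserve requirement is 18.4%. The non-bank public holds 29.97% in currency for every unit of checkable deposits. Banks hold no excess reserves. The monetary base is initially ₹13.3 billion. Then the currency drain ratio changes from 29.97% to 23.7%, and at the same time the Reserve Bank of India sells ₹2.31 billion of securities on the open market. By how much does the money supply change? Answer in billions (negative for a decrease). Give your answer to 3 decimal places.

Before: m₁ = (1 + 0.2997) / (0.184 + 0.2997) ≈ 2.686996, MB₁ = 13.3, so M₁ = 2.686996 × 13.3 ≈ 35.737 billion.
After: m₂ = (1 + 0.237) / (0.184 + 0.237) ≈ 2.938242, MB₂ = 13.3 − 2.31 = 10.99, so M₂ = 2.938242 × 10.99 ≈ 32.2913 billion.
ΔM = M₂ − M₁ = 32.2913 − 35.737 = -3.4457 billion.

-3.446 billion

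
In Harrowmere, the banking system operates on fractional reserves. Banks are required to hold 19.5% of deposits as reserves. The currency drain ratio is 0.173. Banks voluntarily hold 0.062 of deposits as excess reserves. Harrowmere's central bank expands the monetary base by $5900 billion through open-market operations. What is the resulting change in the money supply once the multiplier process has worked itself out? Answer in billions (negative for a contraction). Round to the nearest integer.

The money multiplier is m = (1 + c) / (rr + e + c) = (1 + 0.173) / (0.195 + 0.062 + 0.173) ≈ 2.72791.
The purchase adds 5900 billion of base, so ΔM = m × ΔMB = 2.72791 × (+5900) = 16094.669 billion.

$16095 billion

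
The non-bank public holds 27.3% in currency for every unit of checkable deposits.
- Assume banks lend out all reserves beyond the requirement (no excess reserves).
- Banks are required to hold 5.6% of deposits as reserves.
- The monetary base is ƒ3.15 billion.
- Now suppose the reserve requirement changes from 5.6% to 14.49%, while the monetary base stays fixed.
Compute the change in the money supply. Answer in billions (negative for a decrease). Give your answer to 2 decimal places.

Initially m₁ = (1 + 0.273) / (0.056 + 0.273) ≈ 3.8693, so M₁ = 3.8693 × 3.15 ≈ 12.1883 billion.
After the change m₂ = (1 + 0.273) / (0.1449 + 0.273) ≈ 3.0462, so M₂ = 3.0462 × 3.15 ≈ 9.5955 billion.
ΔM = M₂ − M₁ = 9.5955 − 12.1883 = -2.5928 billion.

-2.59 billion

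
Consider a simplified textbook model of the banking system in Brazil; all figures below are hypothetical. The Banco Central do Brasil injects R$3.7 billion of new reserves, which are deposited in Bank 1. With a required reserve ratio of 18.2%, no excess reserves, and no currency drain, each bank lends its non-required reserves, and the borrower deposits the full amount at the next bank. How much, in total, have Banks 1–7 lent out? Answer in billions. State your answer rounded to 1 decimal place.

Bank i lends (1 − rr)^i of the original deposit: Bank 1 lends 3.7·0.8180 = 3.0266, Bank 2 lends 3.7·0.8180² ≈ 2.4758, and so on.
Summing a geometric series: total = 3.7·[0.8180·(1 − 0.8180^7) / (1 − 0.8180)] ≈ 12.5544 billion.

R$12.6 billion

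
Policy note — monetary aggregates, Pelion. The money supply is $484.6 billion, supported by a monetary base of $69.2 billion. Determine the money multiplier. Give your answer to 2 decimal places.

The money multiplier is m = M / MB = 484.6 / 69.2 ≈ 7.00289.

7.00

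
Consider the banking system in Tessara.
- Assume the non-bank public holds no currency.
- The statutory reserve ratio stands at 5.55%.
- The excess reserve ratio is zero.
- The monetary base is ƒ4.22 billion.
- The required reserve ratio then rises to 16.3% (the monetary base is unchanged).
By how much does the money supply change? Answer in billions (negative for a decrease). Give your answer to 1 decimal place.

-50.1 billion

Initially m₁ = 1 / (0.0555) ≈ 18.0180, so M₁ = 18.0180 × 4.22 ≈ 76.036 billion.
After the change m₂ = 1 / (0.163) ≈ 6.1350, so M₂ = 6.1350 × 4.22 = 25.8897 billion.
ΔM = M₂ − M₁ = 25.8897 − 76.036 = -50.1463 billion.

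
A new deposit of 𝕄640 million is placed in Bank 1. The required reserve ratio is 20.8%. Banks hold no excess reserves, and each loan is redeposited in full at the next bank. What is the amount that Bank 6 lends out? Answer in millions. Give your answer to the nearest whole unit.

𝕄158 million

Each bank lends a fraction (1 − rr) = 0.7920 of the deposit it receives, so Bank 6 receives 640·0.7920^5 and lends 640·0.7920^6 ≈ 157.9542 million.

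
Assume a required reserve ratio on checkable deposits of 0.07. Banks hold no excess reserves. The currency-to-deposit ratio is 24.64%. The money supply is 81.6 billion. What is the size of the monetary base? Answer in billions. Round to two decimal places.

20.71 billion

The money multiplier is m = (1 + c) / (rr + c) = (1 + 0.2464) / (0.07 + 0.2464) ≈ 3.93932.
MB = M / m = 81.6 / 3.93932 ≈ 20.7142 billion.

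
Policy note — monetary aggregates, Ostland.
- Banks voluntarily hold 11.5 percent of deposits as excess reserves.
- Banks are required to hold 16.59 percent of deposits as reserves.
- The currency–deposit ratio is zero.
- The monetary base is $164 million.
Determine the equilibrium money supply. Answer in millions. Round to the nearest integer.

The money multiplier is m = 1 / (rr + e) = 1 / (0.1659 + 0.115) ≈ 3.56.
So M = m × MB = 3.56 × 164 = 583.84 million.

$584 million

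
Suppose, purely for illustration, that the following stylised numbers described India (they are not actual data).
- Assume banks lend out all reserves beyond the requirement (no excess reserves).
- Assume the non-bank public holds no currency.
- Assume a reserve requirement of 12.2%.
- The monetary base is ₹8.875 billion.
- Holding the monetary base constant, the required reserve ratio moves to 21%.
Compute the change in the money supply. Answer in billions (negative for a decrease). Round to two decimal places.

Initially m₁ = 1 / (0.122) ≈ 8.1967, so M₁ = 8.1967 × 8.875 ≈ 72.7457 billion.
After the change m₂ = 1 / (0.21) ≈ 4.7619, so M₂ = 4.7619 × 8.875 ≈ 42.2619 billion.
ΔM = M₂ − M₁ = 42.2619 − 72.7457 = -30.4838 billion.

-30.48 billion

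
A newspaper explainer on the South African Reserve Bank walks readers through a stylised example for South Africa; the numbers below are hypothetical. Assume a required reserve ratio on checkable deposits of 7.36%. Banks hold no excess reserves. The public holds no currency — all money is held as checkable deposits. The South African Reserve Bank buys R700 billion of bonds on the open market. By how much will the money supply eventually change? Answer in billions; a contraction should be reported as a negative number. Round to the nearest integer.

The simple money multiplier is m = 1/rr = 1/0.0736 ≈ 13.5870.
An open-market purchase increases the monetary base by 700 billion, so ΔM = m × ΔMB = 13.5870 × 700 = 9510.9 billion.

R9511 billion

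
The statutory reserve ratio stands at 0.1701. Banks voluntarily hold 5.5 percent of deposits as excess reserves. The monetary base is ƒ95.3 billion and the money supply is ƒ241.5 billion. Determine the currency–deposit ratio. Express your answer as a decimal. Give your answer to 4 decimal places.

Using m = M/MB = 241.5/95.3 ≈ 2.534103. From m = (1 + c)/(c + rr + e), rearranging gives 1 + c = m·(c + rr + e), so c·(1 − m) = m·(rr + e) − 1.
Hence c = [m·(rr + e) − 1]/(1 − m) = [2.534103 × (0.1701 + 0.055) − 1] / (1 − 2.534103) ≈ 0.280016.

0.2800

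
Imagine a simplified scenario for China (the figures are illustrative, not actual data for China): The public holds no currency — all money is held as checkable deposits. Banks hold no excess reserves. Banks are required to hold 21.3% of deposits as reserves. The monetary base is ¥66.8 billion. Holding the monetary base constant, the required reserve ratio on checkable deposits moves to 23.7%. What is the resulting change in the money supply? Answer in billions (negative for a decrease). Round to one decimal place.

-31.8 billion

Initially m₁ = 1 / (0.213) ≈ 4.6948, so M₁ = 4.6948 × 66.8 ≈ 313.6126 billion.
After the change m₂ = 1 / (0.237) ≈ 4.2194, so M₂ = 4.2194 × 66.8 ≈ 281.8559 billion.
ΔM = M₂ − M₁ = 281.8559 − 313.6126 = -31.7567 billion.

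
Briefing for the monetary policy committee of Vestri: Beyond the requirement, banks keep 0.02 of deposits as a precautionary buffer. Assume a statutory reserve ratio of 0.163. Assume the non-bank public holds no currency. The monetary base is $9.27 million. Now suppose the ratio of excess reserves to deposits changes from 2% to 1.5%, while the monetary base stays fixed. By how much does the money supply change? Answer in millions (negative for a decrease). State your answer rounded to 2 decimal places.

Initially m₁ = 1 / (0.163 + 0.02) ≈ 5.4645, so M₁ = 5.4645 × 9.27 ≈ 50.6559 million.
After the change m₂ = 1 / (0.163 + 0.015) ≈ 5.6180, so M₂ = 5.6180 × 9.27 ≈ 52.0789 million.
ΔM = M₂ − M₁ = 52.0789 − 50.6559 = 1.423 million.

$1.42 million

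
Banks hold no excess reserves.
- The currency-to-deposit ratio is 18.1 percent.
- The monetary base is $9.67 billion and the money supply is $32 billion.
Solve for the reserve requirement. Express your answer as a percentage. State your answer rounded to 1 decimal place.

Using m = M/MB = 32/9.67 ≈ 3.309204. Since m = (1 + c)/(c + rr + e), the denominator satisfies c + rr + e = (1 + c)/m = (1 + 0.181) / 3.309204 ≈ 0.356883.
With c = 0.181 and e = 0, the reserve requirement is 0.356883 − 0.181 − 0 = 0.175883.

17.6%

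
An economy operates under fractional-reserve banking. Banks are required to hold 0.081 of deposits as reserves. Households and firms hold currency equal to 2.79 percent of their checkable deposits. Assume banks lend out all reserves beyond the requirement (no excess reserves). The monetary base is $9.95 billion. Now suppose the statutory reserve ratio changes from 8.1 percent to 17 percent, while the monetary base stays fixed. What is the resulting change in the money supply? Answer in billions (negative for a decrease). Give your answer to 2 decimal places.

-42.24 billion

Initially m₁ = (1 + 0.0279) / (0.081 + 0.0279) ≈ 9.4389, so M₁ = 9.4389 × 9.95 ≈ 93.9171 billion.
After the change m₂ = (1 + 0.0279) / (0.17 + 0.0279) ≈ 5.1940, so M₂ = 5.1940 × 9.95 = 51.6803 billion.
ΔM = M₂ − M₁ = 51.6803 − 93.9171 = -42.2368 billion.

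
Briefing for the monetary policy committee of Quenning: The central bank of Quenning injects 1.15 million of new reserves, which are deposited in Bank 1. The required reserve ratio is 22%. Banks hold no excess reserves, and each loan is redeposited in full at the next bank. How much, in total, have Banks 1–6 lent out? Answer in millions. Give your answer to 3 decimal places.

Bank i lends (1 − rr)^i of the original deposit: Bank 1 lends 1.15·0.7800 = 0.8970, Bank 2 lends 1.15·0.7800² ≈ 0.6997, and so on.
Summing a geometric series: total = 1.15·[0.7800·(1 − 0.7800^6) / (1 − 0.7800)] ≈ 3.1591 million.

3.159 million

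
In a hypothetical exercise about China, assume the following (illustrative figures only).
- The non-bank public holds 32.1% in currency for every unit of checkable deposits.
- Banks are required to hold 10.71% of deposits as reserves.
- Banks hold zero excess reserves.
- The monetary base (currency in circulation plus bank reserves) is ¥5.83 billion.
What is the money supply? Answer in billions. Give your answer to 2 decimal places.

The money multiplier is m = (1 + c) / (rr + c) = (1 + 0.321) / (0.1071 + 0.321) ≈ 3.0857.
So M = m × MB = 3.0857 × 5.83 ≈ 17.9896 billion.

¥17.99 billion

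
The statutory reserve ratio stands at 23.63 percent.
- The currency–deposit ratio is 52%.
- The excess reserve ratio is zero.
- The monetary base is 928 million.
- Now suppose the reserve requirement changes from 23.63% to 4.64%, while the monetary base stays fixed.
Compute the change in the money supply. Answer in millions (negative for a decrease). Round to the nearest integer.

625 million

Initially m₁ = (1 + 0.52) / (0.2363 + 0.52) ≈ 2.0098, so M₁ = 2.0098 × 928 = 1865.0944 million.
After the change m₂ = (1 + 0.52) / (0.0464 + 0.52) ≈ 2.6836, so M₂ = 2.6836 × 928 = 2490.3808 million.
ΔM = M₂ − M₁ = 2490.3808 − 1865.0944 = 625.2864 million.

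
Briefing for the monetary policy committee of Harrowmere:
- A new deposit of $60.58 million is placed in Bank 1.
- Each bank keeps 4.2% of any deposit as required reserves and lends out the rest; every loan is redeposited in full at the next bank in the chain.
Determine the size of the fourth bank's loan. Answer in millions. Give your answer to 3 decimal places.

Each bank lends a fraction (1 − rr) = 0.9580 of the deposit it receives, so Bank 4 receives 60.58·0.9580^3 and lends 60.58·0.9580^4 ≈ 51.0260 million.

$51.026 million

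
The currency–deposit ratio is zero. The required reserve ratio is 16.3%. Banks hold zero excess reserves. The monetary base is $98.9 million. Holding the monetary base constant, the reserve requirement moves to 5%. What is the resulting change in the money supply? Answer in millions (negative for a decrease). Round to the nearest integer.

$1371 million

Initially m₁ = 1 / (0.163) ≈ 6.1350, so M₁ = 6.1350 × 98.9 = 606.7515 million.
After the change m₂ = 1 / (0.05) = 20, so M₂ = 20 × 98.9 = 1978 million.
ΔM = M₂ − M₁ = 1978 − 606.7515 = 1371.2485 million.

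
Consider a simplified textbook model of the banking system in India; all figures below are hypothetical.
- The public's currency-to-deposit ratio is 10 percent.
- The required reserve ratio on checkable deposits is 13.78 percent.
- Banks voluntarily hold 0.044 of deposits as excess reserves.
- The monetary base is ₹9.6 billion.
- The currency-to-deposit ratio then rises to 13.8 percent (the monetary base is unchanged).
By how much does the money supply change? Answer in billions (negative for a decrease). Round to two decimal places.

-3.31 billion

Initially m₁ = (1 + 0.1) / (0.1378 + 0.044 + 0.1) ≈ 3.9035, so M₁ = 3.9035 × 9.6 = 37.4736 billion.
After the change m₂ = (1 + 0.138) / (0.1378 + 0.044 + 0.138) ≈ 3.5585, so M₂ = 3.5585 × 9.6 = 34.1616 billion.
ΔM = M₂ − M₁ = 34.1616 − 37.4736 = -3.312 billion.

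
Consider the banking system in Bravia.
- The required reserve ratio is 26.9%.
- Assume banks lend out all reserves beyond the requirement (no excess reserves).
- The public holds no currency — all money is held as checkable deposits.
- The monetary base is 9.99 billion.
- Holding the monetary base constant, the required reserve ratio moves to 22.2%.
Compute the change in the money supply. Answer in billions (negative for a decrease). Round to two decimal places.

7.86 billion

Initially m₁ = 1 / (0.269) ≈ 3.7175, so M₁ = 3.7175 × 9.99 ≈ 37.1378 billion.
After the change m₂ = 1 / (0.222) ≈ 4.5045, so M₂ = 4.5045 × 9.99 ≈ 45 billion.
ΔM = M₂ − M₁ = 45 − 37.1378 = 7.8622 billion.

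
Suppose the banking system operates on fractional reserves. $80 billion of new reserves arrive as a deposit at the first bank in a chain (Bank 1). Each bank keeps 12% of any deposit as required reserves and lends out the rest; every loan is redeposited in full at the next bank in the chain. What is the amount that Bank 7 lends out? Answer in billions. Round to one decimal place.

Each bank lends a fraction (1 − rr) = 0.8800 of the deposit it receives, so Bank 7 receives 80·0.8800^6 and lends 80·0.8800^7 ≈ 32.6940 billion.

$32.7 billion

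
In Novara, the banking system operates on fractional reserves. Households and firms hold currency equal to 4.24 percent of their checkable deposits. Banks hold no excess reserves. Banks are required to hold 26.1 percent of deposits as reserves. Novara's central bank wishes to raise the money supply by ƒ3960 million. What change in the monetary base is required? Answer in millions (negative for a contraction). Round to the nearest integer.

ƒ1153 million

The money multiplier is m = (1 + c) / (rr + c) = (1 + 0.0424) / (0.261 + 0.0424) ≈ 3.43573.
ΔMB = ΔM / m = (+3960) / 3.43573 ≈ 1152.5935 million.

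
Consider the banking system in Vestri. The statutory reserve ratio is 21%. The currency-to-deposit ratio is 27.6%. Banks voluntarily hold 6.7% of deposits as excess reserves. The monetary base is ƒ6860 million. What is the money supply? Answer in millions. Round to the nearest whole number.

ƒ15829 million

The money multiplier is m = (1 + c) / (rr + e + c) = (1 + 0.276) / (0.21 + 0.067 + 0.276) ≈ 2.30741.
So M = m × MB = 2.30741 × 6860 = 15828.8326 million.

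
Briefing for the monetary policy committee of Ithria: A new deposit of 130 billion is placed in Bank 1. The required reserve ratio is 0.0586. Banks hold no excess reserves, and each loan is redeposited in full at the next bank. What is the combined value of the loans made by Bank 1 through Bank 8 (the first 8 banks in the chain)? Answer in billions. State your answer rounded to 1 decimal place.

800.1 billion

Bank i lends (1 − rr)^i of the original deposit: Bank 1 lends 130·0.9414 = 122.3820, Bank 2 lends 130·0.9414² ≈ 115.2104, and so on.
Summing a geometric series: total = 130·[0.9414·(1 − 0.9414^8) / (1 − 0.9414)] ≈ 800.1405 billion.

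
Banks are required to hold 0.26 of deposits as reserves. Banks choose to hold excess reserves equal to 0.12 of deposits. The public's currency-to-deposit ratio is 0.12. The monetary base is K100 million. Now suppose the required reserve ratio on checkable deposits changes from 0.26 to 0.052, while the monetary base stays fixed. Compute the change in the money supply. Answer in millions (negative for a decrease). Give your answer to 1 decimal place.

Initially m₁ = (1 + 0.12) / (0.26 + 0.12 + 0.12) = 2.24, so M₁ = 2.24 × 100 = 224 million.
After the change m₂ = (1 + 0.12) / (0.052 + 0.12 + 0.12) ≈ 3.8356, so M₂ = 3.8356 × 100 = 383.56 million.
ΔM = M₂ − M₁ = 383.56 − 224 = 159.56 million.

K159.6 million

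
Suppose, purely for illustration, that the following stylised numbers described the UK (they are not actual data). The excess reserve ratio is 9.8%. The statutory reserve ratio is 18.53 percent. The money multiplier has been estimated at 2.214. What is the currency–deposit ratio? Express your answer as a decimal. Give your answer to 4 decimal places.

0.3071

Using m = 2.214. From m = (1 + c)/(c + rr + e), rearranging gives 1 + c = m·(c + rr + e), so c·(1 − m) = m·(rr + e) − 1.
Hence c = [m·(rr + e) − 1]/(1 − m) = [2.214 × (0.1853 + 0.098) − 1] / (1 − 2.214) ≈ 0.307062.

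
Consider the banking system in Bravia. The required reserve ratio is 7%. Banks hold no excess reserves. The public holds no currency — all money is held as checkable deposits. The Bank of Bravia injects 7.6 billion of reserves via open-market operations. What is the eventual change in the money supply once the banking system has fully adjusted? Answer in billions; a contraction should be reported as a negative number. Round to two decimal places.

The simple money multiplier is m = 1/rr = 1/0.07 ≈ 14.2857.
An open-market purchase increases the monetary base by 7.6 billion, so ΔM = m × ΔMB = 14.2857 × 7.6 ≈ 108.5713 billion.

108.57 billion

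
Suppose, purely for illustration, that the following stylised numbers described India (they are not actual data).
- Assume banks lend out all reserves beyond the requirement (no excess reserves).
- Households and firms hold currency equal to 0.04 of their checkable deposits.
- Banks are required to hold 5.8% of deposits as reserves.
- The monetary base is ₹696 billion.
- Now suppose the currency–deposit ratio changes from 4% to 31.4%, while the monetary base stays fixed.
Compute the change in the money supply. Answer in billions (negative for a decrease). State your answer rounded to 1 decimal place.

-4927.7 billion

Initially m₁ = (1 + 0.04) / (0.058 + 0.04) ≈ 10.61224, so M₁ = 10.61224 × 696 ≈ 7386.119 billion.
After the change m₂ = (1 + 0.314) / (0.058 + 0.314) ≈ 3.53226, so M₂ = 3.53226 × 696 ≈ 2458.453 billion.
ΔM = M₂ − M₁ = 2458.453 − 7386.119 = -4927.666 billion.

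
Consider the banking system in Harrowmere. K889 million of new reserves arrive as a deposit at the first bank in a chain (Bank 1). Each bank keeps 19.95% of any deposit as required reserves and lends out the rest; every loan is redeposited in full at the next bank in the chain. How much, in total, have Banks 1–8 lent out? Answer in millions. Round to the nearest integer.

K2966 million

Bank i lends (1 − rr)^i of the original deposit: Bank 1 lends 889·0.8005 = 711.6445, Bank 2 lends 889·0.8005² ≈ 569.6714, and so on.
Summing a geometric series: total = 889·[0.8005·(1 − 0.8005^8) / (1 − 0.8005)] ≈ 2965.6746 million.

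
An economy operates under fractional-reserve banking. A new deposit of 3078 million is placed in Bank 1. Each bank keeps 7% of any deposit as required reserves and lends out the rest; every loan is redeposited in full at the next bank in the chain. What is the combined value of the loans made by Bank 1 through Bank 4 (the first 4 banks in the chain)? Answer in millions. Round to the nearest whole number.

10303 million

Bank i lends (1 − rr)^i of the original deposit: Bank 1 lends 3078·0.9300 = 2862.5400, Bank 2 lends 3078·0.9300² = 2662.1622, and so on.
Summing a geometric series: total = 3078·[0.9300·(1 − 0.9300^4) / (1 − 0.9300)] ≈ 10303.0171 million.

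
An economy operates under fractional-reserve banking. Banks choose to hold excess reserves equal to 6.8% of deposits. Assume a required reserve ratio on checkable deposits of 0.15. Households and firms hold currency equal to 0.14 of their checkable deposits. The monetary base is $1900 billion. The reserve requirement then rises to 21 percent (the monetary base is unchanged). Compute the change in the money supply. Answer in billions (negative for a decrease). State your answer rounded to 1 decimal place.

-868.5 billion

Initially m₁ = (1 + 0.14) / (0.15 + 0.068 + 0.14) ≈ 3.184358, so M₁ = 3.184358 × 1900 = 6050.2802 billion.
After the change m₂ = (1 + 0.14) / (0.21 + 0.068 + 0.14) ≈ 2.727273, so M₂ = 2.727273 × 1900 = 5181.8187 billion.
ΔM = M₂ − M₁ = 5181.8187 − 6050.2802 = -868.4615 billion.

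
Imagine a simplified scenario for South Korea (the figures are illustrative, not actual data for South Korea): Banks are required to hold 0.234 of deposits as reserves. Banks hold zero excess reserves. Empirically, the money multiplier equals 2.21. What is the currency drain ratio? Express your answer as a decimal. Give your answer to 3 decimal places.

0.399

Using m = 2.21. From m = (1 + c)/(c + rr + e), rearranging gives 1 + c = m·(c + rr + e), so c·(1 − m) = m·(rr + e) − 1.
Hence c = [m·(rr + e) − 1]/(1 − m) = [2.21 × (0.234 + 0) − 1] / (1 − 2.21) ≈ 0.399058.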